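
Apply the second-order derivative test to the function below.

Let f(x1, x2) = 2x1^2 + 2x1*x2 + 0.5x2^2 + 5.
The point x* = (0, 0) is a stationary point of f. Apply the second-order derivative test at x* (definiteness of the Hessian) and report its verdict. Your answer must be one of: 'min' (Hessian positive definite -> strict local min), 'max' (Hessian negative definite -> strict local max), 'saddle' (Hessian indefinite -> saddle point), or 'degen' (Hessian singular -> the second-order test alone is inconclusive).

Compute the Hessian H = grad^2 f:
  H = [[4, 2], [2, 1]]
Verify stationarity: grad f(x*) = H x* + g = (0, 0).
Eigenvalues of H: 0, 5.
H has a zero eigenvalue (singular; positive semidefinite but not definite), so H is neither positive definite, negative definite, nor indefinite. The second-order test alone is inconclusive -> degen.
(Indeed, f is constant along the null direction of H through x*, so x* is not a strict local extremum.)

degen


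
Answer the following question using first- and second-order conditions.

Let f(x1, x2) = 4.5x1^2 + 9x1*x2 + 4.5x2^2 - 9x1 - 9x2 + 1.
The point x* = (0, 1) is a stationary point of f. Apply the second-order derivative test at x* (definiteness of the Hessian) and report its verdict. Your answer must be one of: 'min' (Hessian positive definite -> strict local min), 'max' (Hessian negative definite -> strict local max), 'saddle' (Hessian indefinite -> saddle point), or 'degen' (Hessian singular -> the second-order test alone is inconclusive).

Compute the Hessian H = grad^2 f:
  H = [[9, 9], [9, 9]]
Verify stationarity: grad f(x*) = H x* + g = (0, 0).
Eigenvalues of H: 0, 18.
H has a zero eigenvalue (singular; positive semidefinite but not definite), so H is neither positive definite, negative definite, nor indefinite. The second-order test alone is inconclusive -> degen.
(Indeed, f is constant along the null direction of H through x*, so x* is not a strict local extremum.)

degen


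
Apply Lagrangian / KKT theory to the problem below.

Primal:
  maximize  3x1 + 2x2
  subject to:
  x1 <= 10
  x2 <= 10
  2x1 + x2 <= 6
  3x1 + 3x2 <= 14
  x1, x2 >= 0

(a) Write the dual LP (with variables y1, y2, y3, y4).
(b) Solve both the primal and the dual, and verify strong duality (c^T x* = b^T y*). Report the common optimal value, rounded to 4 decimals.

The standard primal-dual pair for 'max c^T x s.t. A x <= b, x >= 0' is:
  Dual:  min b^T y  s.t.  A^T y >= c,  y >= 0.

So the dual LP is:
  minimize  10y1 + 10y2 + 6y3 + 14y4
  subject to:
    y1 + 2y3 + 3y4 >= 3
    y2 + y3 + 3y4 >= 2
    y1, y2, y3, y4 >= 0

Solving the primal: x* = (1.3333, 3.3333).
  primal value c^T x* = 10.6667.
Solving the dual: y* = (0, 0, 1, 0.3333).
  dual value b^T y* = 10.6667.
Strong duality: c^T x* = b^T y*. Confirmed.

10.6667


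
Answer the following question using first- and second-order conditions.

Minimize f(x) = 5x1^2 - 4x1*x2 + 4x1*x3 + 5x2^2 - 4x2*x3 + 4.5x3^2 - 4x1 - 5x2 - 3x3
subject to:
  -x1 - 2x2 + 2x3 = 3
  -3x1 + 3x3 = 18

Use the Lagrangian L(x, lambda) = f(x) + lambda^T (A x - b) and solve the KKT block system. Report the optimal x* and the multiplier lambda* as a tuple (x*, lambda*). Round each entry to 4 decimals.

Form the Lagrangian:
  L(x, lambda) = (1/2) x^T Q x + c^T x + lambda^T (A x - b)
Stationarity (grad_x L = 0): Q x + c + A^T lambda = 0.
Primal feasibility: A x = b.

This gives the KKT block system:
  [ Q   A^T ] [ x     ]   [-c ]
  [ A    0  ] [ lambda ] = [ b ]

Solving the linear system:
  x*      = (-2, 3.5, 4)
  lambda* = (11, -11)
  f(x*)   = 71.75

x* = (-2, 3.5, 4), lambda* = (11, -11)


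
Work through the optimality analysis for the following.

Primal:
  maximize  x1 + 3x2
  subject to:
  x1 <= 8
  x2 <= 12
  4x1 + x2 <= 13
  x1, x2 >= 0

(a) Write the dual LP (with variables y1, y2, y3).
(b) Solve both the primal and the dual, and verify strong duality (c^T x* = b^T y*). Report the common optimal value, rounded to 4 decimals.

The standard primal-dual pair for 'max c^T x s.t. A x <= b, x >= 0' is:
  Dual:  min b^T y  s.t.  A^T y >= c,  y >= 0.

So the dual LP is:
  minimize  8y1 + 12y2 + 13y3
  subject to:
    y1 + 4y3 >= 1
    y2 + y3 >= 3
    y1, y2, y3 >= 0

Solving the primal: x* = (0.25, 12).
  primal value c^T x* = 36.25.
Solving the dual: y* = (0, 2.75, 0.25).
  dual value b^T y* = 36.25.
Strong duality: c^T x* = b^T y*. Confirmed.

36.25


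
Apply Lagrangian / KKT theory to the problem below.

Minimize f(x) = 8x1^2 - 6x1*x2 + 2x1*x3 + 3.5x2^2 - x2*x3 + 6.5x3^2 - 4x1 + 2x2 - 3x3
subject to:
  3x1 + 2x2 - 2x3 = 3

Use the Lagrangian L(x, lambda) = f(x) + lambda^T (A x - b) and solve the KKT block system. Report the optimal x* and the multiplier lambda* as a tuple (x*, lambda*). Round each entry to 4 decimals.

Form the Lagrangian:
  L(x, lambda) = (1/2) x^T Q x + c^T x + lambda^T (A x - b)
Stationarity (grad_x L = 0): Q x + c + A^T lambda = 0.
Primal feasibility: A x = b.

This gives the KKT block system:
  [ Q   A^T ] [ x     ]   [-c ]
  [ A    0  ] [ lambda ] = [ b ]

Solving the linear system:
  x*      = (0.6435, 0.5551, 0.0203)
  lambda* = (-1.0021)
  f(x*)   = 0.7407

x* = (0.6435, 0.5551, 0.0203), lambda* = (-1.0021)


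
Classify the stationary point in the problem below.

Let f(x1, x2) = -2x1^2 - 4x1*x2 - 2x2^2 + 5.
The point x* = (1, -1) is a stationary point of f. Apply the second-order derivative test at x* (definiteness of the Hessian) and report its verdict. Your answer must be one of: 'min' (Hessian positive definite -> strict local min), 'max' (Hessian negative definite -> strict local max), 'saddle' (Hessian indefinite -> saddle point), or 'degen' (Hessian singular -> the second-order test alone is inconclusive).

Compute the Hessian H = grad^2 f:
  H = [[-4, -4], [-4, -4]]
Verify stationarity: grad f(x*) = H x* + g = (0, 0).
Eigenvalues of H: -8, 0.
H has a zero eigenvalue (singular; negative semidefinite but not definite), so H is neither positive definite, negative definite, nor indefinite. The second-order test alone is inconclusive -> degen.
(Indeed, f is constant along the null direction of H through x*, so x* is not a strict local extremum.)

degen


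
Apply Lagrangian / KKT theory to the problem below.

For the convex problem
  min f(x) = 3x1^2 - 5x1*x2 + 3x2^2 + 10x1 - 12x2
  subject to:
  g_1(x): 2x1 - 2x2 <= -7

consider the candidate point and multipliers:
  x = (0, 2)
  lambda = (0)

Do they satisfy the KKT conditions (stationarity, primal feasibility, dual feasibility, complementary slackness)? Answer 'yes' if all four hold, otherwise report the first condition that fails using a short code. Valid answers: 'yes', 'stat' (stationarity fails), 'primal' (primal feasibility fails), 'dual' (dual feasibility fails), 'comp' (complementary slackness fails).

Gradient of f: grad f(x) = Q x + c = (0, 0)
Constraint values g_i(x) = a_i^T x - b_i:
  g_1((0, 2)) = 3
Stationarity residual: grad f(x) + sum_i lambda_i a_i = (0, 0)
  -> stationarity OK
Primal feasibility (all g_i <= 0): FAILS
Dual feasibility (all lambda_i >= 0): OK
Complementary slackness (lambda_i * g_i(x) = 0 for all i): OK

Verdict: the first failing condition is primal_feasibility -> primal.

primal


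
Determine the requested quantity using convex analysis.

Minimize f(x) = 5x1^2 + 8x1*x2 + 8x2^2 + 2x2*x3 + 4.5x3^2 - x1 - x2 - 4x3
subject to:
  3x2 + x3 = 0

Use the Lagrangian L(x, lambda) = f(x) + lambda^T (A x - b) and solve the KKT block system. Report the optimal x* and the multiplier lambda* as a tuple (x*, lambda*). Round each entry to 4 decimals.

Form the Lagrangian:
  L(x, lambda) = (1/2) x^T Q x + c^T x + lambda^T (A x - b)
Stationarity (grad_x L = 0): Q x + c + A^T lambda = 0.
Primal feasibility: A x = b.

This gives the KKT block system:
  [ Q   A^T ] [ x     ]   [-c ]
  [ A    0  ] [ lambda ] = [ b ]

Solving the linear system:
  x*      = (0.2201, -0.1501, 0.4504)
  lambda* = (0.2468)
  f(x*)   = -0.9358

x* = (0.2201, -0.1501, 0.4504), lambda* = (0.2468)


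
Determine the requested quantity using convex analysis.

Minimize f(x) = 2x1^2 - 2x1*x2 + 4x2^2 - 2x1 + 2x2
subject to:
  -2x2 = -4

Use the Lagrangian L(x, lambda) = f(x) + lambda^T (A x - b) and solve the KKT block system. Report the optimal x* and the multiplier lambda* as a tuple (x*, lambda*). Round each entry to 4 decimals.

Form the Lagrangian:
  L(x, lambda) = (1/2) x^T Q x + c^T x + lambda^T (A x - b)
Stationarity (grad_x L = 0): Q x + c + A^T lambda = 0.
Primal feasibility: A x = b.

This gives the KKT block system:
  [ Q   A^T ] [ x     ]   [-c ]
  [ A    0  ] [ lambda ] = [ b ]

Solving the linear system:
  x*      = (1.5, 2)
  lambda* = (7.5)
  f(x*)   = 15.5

x* = (1.5, 2), lambda* = (7.5)


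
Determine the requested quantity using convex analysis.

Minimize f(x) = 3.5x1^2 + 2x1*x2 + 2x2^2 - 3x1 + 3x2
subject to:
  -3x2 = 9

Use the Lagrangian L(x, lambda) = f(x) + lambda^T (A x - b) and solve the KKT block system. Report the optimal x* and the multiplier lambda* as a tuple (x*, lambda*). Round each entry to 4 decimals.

Form the Lagrangian:
  L(x, lambda) = (1/2) x^T Q x + c^T x + lambda^T (A x - b)
Stationarity (grad_x L = 0): Q x + c + A^T lambda = 0.
Primal feasibility: A x = b.

This gives the KKT block system:
  [ Q   A^T ] [ x     ]   [-c ]
  [ A    0  ] [ lambda ] = [ b ]

Solving the linear system:
  x*      = (1.2857, -3)
  lambda* = (-2.1429)
  f(x*)   = 3.2143

x* = (1.2857, -3), lambda* = (-2.1429)


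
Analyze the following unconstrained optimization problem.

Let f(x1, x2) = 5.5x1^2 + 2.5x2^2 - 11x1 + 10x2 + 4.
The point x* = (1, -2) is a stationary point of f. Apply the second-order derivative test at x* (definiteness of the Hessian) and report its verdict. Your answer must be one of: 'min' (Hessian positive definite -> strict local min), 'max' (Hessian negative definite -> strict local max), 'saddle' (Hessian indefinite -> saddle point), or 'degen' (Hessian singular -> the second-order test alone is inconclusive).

Compute the Hessian H = grad^2 f:
  H = [[11, 0], [0, 5]]
Verify stationarity: grad f(x*) = H x* + g = (0, 0).
Eigenvalues of H: 5, 11.
Both eigenvalues > 0, so H is positive definite -> x* is a strict local min.

min


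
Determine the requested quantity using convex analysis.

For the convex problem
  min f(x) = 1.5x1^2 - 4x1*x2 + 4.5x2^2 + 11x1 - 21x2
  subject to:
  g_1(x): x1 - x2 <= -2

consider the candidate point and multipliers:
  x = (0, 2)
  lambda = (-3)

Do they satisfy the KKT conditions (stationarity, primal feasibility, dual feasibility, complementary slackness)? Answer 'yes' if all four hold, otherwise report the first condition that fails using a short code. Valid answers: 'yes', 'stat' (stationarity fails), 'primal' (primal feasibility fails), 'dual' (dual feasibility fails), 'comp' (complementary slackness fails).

Gradient of f: grad f(x) = Q x + c = (3, -3)
Constraint values g_i(x) = a_i^T x - b_i:
  g_1((0, 2)) = 0
Stationarity residual: grad f(x) + sum_i lambda_i a_i = (0, 0)
  -> stationarity OK
Primal feasibility (all g_i <= 0): OK
Dual feasibility (all lambda_i >= 0): FAILS
Complementary slackness (lambda_i * g_i(x) = 0 for all i): OK

Verdict: the first failing condition is dual_feasibility -> dual.

dual


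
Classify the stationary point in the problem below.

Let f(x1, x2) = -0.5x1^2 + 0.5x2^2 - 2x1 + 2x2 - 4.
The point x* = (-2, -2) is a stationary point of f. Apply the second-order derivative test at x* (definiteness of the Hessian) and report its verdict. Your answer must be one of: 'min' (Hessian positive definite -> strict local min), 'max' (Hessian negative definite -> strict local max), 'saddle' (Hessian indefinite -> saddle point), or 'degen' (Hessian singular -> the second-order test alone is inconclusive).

Compute the Hessian H = grad^2 f:
  H = [[-1, 0], [0, 1]]
Verify stationarity: grad f(x*) = H x* + g = (0, 0).
Eigenvalues of H: -1, 1.
Eigenvalues have mixed signs, so H is indefinite -> x* is a saddle point.

saddle


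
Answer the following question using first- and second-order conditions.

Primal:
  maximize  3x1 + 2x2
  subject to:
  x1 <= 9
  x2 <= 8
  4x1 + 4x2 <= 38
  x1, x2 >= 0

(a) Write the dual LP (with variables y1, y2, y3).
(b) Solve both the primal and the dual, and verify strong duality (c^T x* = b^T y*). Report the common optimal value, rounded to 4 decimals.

The standard primal-dual pair for 'max c^T x s.t. A x <= b, x >= 0' is:
  Dual:  min b^T y  s.t.  A^T y >= c,  y >= 0.

So the dual LP is:
  minimize  9y1 + 8y2 + 38y3
  subject to:
    y1 + 4y3 >= 3
    y2 + 4y3 >= 2
    y1, y2, y3 >= 0

Solving the primal: x* = (9, 0.5).
  primal value c^T x* = 28.
Solving the dual: y* = (1, 0, 0.5).
  dual value b^T y* = 28.
Strong duality: c^T x* = b^T y*. Confirmed.

28


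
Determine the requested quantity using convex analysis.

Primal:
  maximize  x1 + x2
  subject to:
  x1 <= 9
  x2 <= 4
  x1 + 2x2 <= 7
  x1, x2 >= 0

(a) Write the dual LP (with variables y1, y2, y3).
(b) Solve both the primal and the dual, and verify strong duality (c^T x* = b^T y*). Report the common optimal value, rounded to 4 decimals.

The standard primal-dual pair for 'max c^T x s.t. A x <= b, x >= 0' is:
  Dual:  min b^T y  s.t.  A^T y >= c,  y >= 0.

So the dual LP is:
  minimize  9y1 + 4y2 + 7y3
  subject to:
    y1 + y3 >= 1
    y2 + 2y3 >= 1
    y1, y2, y3 >= 0

Solving the primal: x* = (7, 0).
  primal value c^T x* = 7.
Solving the dual: y* = (0, 0, 1).
  dual value b^T y* = 7.
Strong duality: c^T x* = b^T y*. Confirmed.

7


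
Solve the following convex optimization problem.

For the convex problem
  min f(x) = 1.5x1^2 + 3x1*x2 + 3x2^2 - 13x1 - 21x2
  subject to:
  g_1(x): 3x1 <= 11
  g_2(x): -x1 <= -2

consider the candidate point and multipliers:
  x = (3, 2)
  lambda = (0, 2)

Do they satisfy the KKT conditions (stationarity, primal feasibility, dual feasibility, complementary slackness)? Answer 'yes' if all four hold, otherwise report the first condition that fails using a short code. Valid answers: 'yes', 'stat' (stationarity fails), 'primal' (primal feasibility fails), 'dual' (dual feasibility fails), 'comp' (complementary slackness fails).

Gradient of f: grad f(x) = Q x + c = (2, 0)
Constraint values g_i(x) = a_i^T x - b_i:
  g_1((3, 2)) = -2
  g_2((3, 2)) = -1
Stationarity residual: grad f(x) + sum_i lambda_i a_i = (0, 0)
  -> stationarity OK
Primal feasibility (all g_i <= 0): OK
Dual feasibility (all lambda_i >= 0): OK
Complementary slackness (lambda_i * g_i(x) = 0 for all i): FAILS

Verdict: the first failing condition is complementary_slackness -> comp.

comp


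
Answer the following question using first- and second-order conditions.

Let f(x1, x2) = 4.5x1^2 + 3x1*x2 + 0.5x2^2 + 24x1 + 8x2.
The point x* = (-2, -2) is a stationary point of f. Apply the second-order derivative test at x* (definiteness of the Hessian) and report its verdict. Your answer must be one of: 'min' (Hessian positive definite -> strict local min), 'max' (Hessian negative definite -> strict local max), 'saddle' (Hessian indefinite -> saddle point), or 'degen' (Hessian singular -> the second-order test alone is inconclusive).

Compute the Hessian H = grad^2 f:
  H = [[9, 3], [3, 1]]
Verify stationarity: grad f(x*) = H x* + g = (0, 0).
Eigenvalues of H: 0, 10.
H has a zero eigenvalue (singular; positive semidefinite but not definite), so H is neither positive definite, negative definite, nor indefinite. The second-order test alone is inconclusive -> degen.
(Indeed, f is constant along the null direction of H through x*, so x* is not a strict local extremum.)

degen


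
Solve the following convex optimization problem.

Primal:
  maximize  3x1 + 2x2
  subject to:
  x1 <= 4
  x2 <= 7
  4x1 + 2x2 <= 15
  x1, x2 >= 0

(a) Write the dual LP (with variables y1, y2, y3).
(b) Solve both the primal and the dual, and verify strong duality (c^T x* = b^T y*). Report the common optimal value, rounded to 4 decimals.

The standard primal-dual pair for 'max c^T x s.t. A x <= b, x >= 0' is:
  Dual:  min b^T y  s.t.  A^T y >= c,  y >= 0.

So the dual LP is:
  minimize  4y1 + 7y2 + 15y3
  subject to:
    y1 + 4y3 >= 3
    y2 + 2y3 >= 2
    y1, y2, y3 >= 0

Solving the primal: x* = (0.25, 7).
  primal value c^T x* = 14.75.
Solving the dual: y* = (0, 0.5, 0.75).
  dual value b^T y* = 14.75.
Strong duality: c^T x* = b^T y*. Confirmed.

14.75


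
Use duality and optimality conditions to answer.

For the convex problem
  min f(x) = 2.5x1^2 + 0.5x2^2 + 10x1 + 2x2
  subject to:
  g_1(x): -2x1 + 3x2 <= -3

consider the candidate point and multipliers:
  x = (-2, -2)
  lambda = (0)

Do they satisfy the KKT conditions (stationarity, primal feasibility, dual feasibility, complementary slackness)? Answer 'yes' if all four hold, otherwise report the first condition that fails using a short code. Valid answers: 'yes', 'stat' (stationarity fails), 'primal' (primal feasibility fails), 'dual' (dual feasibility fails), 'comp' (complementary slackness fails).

Gradient of f: grad f(x) = Q x + c = (0, 0)
Constraint values g_i(x) = a_i^T x - b_i:
  g_1((-2, -2)) = 1
Stationarity residual: grad f(x) + sum_i lambda_i a_i = (0, 0)
  -> stationarity OK
Primal feasibility (all g_i <= 0): FAILS
Dual feasibility (all lambda_i >= 0): OK
Complementary slackness (lambda_i * g_i(x) = 0 for all i): OK

Verdict: the first failing condition is primal_feasibility -> primal.

primal


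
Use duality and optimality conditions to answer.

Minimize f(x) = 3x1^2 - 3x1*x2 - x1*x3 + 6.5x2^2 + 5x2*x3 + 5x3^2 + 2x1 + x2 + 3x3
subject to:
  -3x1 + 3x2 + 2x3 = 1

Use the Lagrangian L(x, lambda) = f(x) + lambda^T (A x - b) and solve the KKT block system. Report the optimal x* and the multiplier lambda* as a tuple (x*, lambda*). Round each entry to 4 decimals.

Form the Lagrangian:
  L(x, lambda) = (1/2) x^T Q x + c^T x + lambda^T (A x - b)
Stationarity (grad_x L = 0): Q x + c + A^T lambda = 0.
Primal feasibility: A x = b.

This gives the KKT block system:
  [ Q   A^T ] [ x     ]   [-c ]
  [ A    0  ] [ lambda ] = [ b ]

Solving the linear system:
  x*      = (-0.5449, -0.024, -0.2814)
  lambda* = (-0.3054)
  f(x*)   = -0.8263

x* = (-0.5449, -0.024, -0.2814), lambda* = (-0.3054)


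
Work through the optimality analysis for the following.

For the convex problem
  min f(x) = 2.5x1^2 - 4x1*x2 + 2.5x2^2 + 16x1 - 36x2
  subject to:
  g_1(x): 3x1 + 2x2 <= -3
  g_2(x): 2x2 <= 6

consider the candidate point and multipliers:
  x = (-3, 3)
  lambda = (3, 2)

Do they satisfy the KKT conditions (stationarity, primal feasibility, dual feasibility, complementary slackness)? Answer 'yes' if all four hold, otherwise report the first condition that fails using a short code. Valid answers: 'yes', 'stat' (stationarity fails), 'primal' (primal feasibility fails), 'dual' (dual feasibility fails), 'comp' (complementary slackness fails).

Gradient of f: grad f(x) = Q x + c = (-11, -9)
Constraint values g_i(x) = a_i^T x - b_i:
  g_1((-3, 3)) = 0
  g_2((-3, 3)) = 0
Stationarity residual: grad f(x) + sum_i lambda_i a_i = (-2, 1)
  -> stationarity FAILS
Primal feasibility (all g_i <= 0): OK
Dual feasibility (all lambda_i >= 0): OK
Complementary slackness (lambda_i * g_i(x) = 0 for all i): OK

Verdict: the first failing condition is stationarity -> stat.

stat


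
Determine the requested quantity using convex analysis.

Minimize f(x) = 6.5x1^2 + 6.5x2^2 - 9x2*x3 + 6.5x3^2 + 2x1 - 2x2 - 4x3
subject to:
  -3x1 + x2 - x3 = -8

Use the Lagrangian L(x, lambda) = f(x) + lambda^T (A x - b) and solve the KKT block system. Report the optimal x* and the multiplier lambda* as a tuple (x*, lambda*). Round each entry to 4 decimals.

Form the Lagrangian:
  L(x, lambda) = (1/2) x^T Q x + c^T x + lambda^T (A x - b)
Stationarity (grad_x L = 0): Q x + c + A^T lambda = 0.
Primal feasibility: A x = b.

This gives the KKT block system:
  [ Q   A^T ] [ x     ]   [-c ]
  [ A    0  ] [ lambda ] = [ b ]

Solving the linear system:
  x*      = (2.3125, 0.2188, 1.2812)
  lambda* = (10.6875)
  f(x*)   = 42.2812

x* = (2.3125, 0.2188, 1.2812), lambda* = (10.6875)


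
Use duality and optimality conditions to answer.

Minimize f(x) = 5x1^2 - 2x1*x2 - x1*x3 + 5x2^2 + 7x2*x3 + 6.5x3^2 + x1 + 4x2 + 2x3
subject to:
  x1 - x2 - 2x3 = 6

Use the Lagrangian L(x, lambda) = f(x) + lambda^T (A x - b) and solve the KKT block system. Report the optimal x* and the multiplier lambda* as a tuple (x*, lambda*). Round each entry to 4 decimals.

Form the Lagrangian:
  L(x, lambda) = (1/2) x^T Q x + c^T x + lambda^T (A x - b)
Stationarity (grad_x L = 0): Q x + c + A^T lambda = 0.
Primal feasibility: A x = b.

This gives the KKT block system:
  [ Q   A^T ] [ x     ]   [-c ]
  [ A    0  ] [ lambda ] = [ b ]

Solving the linear system:
  x*      = (1.1833, -0.0033, -2.4067)
  lambda* = (-15.2467)
  f(x*)   = 43.9183

x* = (1.1833, -0.0033, -2.4067), lambda* = (-15.2467)


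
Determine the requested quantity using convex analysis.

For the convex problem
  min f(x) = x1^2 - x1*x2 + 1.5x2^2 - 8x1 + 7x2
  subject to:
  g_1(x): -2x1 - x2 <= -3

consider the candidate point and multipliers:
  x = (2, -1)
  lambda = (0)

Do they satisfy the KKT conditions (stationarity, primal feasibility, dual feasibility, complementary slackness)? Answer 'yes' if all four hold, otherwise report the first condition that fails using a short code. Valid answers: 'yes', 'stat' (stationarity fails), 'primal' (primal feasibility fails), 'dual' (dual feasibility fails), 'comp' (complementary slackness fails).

Gradient of f: grad f(x) = Q x + c = (-3, 2)
Constraint values g_i(x) = a_i^T x - b_i:
  g_1((2, -1)) = 0
Stationarity residual: grad f(x) + sum_i lambda_i a_i = (-3, 2)
  -> stationarity FAILS
Primal feasibility (all g_i <= 0): OK
Dual feasibility (all lambda_i >= 0): OK
Complementary slackness (lambda_i * g_i(x) = 0 for all i): OK

Verdict: the first failing condition is stationarity -> stat.

stat


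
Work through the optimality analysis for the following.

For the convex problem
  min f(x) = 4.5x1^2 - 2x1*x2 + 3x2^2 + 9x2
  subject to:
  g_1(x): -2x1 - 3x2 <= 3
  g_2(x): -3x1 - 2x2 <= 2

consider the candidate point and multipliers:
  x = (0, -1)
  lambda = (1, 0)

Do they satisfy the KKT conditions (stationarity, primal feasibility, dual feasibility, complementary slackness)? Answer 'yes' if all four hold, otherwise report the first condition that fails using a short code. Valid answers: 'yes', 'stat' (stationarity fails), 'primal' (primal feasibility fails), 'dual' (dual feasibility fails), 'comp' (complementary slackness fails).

Gradient of f: grad f(x) = Q x + c = (2, 3)
Constraint values g_i(x) = a_i^T x - b_i:
  g_1((0, -1)) = 0
  g_2((0, -1)) = 0
Stationarity residual: grad f(x) + sum_i lambda_i a_i = (0, 0)
  -> stationarity OK
Primal feasibility (all g_i <= 0): OK
Dual feasibility (all lambda_i >= 0): OK
Complementary slackness (lambda_i * g_i(x) = 0 for all i): OK

Verdict: yes, KKT holds.

yes


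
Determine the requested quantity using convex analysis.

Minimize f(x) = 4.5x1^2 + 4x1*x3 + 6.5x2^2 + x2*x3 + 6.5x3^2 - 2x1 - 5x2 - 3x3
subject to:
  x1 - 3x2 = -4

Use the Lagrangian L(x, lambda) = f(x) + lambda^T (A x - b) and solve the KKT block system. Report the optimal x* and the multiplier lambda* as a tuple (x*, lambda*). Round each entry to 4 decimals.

Form the Lagrangian:
  L(x, lambda) = (1/2) x^T Q x + c^T x + lambda^T (A x - b)
Stationarity (grad_x L = 0): Q x + c + A^T lambda = 0.
Primal feasibility: A x = b.

This gives the KKT block system:
  [ Q   A^T ] [ x     ]   [-c ]
  [ A    0  ] [ lambda ] = [ b ]

Solving the linear system:
  x*      = (-0.2963, 1.2346, 0.227)
  lambda* = (3.7588)
  f(x*)   = 4.387

x* = (-0.2963, 1.2346, 0.227), lambda* = (3.7588)


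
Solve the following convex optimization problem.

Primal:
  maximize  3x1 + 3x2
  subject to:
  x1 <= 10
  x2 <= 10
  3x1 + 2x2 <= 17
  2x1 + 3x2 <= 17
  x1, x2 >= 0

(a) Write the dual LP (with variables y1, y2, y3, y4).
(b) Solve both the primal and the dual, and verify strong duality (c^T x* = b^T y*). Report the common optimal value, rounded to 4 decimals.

The standard primal-dual pair for 'max c^T x s.t. A x <= b, x >= 0' is:
  Dual:  min b^T y  s.t.  A^T y >= c,  y >= 0.

So the dual LP is:
  minimize  10y1 + 10y2 + 17y3 + 17y4
  subject to:
    y1 + 3y3 + 2y4 >= 3
    y2 + 2y3 + 3y4 >= 3
    y1, y2, y3, y4 >= 0

Solving the primal: x* = (3.4, 3.4).
  primal value c^T x* = 20.4.
Solving the dual: y* = (0, 0, 0.6, 0.6).
  dual value b^T y* = 20.4.
Strong duality: c^T x* = b^T y*. Confirmed.

20.4


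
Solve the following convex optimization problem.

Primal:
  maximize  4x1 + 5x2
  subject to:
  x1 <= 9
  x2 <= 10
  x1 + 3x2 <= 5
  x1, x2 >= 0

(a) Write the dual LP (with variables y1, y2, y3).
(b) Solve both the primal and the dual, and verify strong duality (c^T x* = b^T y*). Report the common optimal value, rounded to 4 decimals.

The standard primal-dual pair for 'max c^T x s.t. A x <= b, x >= 0' is:
  Dual:  min b^T y  s.t.  A^T y >= c,  y >= 0.

So the dual LP is:
  minimize  9y1 + 10y2 + 5y3
  subject to:
    y1 + y3 >= 4
    y2 + 3y3 >= 5
    y1, y2, y3 >= 0

Solving the primal: x* = (5, 0).
  primal value c^T x* = 20.
Solving the dual: y* = (0, 0, 4).
  dual value b^T y* = 20.
Strong duality: c^T x* = b^T y*. Confirmed.

20


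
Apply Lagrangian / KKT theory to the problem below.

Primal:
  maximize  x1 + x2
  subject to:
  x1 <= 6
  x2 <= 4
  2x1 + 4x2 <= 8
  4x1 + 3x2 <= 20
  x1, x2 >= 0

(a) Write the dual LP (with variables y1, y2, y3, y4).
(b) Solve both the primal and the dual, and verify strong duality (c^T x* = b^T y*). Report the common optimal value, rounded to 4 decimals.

The standard primal-dual pair for 'max c^T x s.t. A x <= b, x >= 0' is:
  Dual:  min b^T y  s.t.  A^T y >= c,  y >= 0.

So the dual LP is:
  minimize  6y1 + 4y2 + 8y3 + 20y4
  subject to:
    y1 + 2y3 + 4y4 >= 1
    y2 + 4y3 + 3y4 >= 1
    y1, y2, y3, y4 >= 0

Solving the primal: x* = (4, 0).
  primal value c^T x* = 4.
Solving the dual: y* = (0, 0, 0.5, 0).
  dual value b^T y* = 4.
Strong duality: c^T x* = b^T y*. Confirmed.

4


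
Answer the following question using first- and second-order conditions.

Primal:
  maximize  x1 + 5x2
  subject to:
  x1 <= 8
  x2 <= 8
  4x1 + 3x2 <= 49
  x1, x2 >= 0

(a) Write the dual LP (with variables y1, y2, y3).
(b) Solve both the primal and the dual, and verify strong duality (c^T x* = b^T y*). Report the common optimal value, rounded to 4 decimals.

The standard primal-dual pair for 'max c^T x s.t. A x <= b, x >= 0' is:
  Dual:  min b^T y  s.t.  A^T y >= c,  y >= 0.

So the dual LP is:
  minimize  8y1 + 8y2 + 49y3
  subject to:
    y1 + 4y3 >= 1
    y2 + 3y3 >= 5
    y1, y2, y3 >= 0

Solving the primal: x* = (6.25, 8).
  primal value c^T x* = 46.25.
Solving the dual: y* = (0, 4.25, 0.25).
  dual value b^T y* = 46.25.
Strong duality: c^T x* = b^T y*. Confirmed.

46.25


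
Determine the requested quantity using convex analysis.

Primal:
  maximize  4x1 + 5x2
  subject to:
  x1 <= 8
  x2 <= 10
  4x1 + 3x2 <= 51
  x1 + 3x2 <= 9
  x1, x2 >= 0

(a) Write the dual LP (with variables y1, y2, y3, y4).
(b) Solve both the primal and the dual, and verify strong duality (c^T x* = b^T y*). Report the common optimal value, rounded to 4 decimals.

The standard primal-dual pair for 'max c^T x s.t. A x <= b, x >= 0' is:
  Dual:  min b^T y  s.t.  A^T y >= c,  y >= 0.

So the dual LP is:
  minimize  8y1 + 10y2 + 51y3 + 9y4
  subject to:
    y1 + 4y3 + y4 >= 4
    y2 + 3y3 + 3y4 >= 5
    y1, y2, y3, y4 >= 0

Solving the primal: x* = (8, 0.3333).
  primal value c^T x* = 33.6667.
Solving the dual: y* = (2.3333, 0, 0, 1.6667).
  dual value b^T y* = 33.6667.
Strong duality: c^T x* = b^T y*. Confirmed.

33.6667


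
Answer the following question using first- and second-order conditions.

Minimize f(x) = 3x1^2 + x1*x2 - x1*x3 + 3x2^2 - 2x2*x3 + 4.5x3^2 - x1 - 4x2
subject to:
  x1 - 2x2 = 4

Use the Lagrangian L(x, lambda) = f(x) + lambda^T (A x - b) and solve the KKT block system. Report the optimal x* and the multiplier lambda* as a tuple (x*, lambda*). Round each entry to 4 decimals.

Form the Lagrangian:
  L(x, lambda) = (1/2) x^T Q x + c^T x + lambda^T (A x - b)
Stationarity (grad_x L = 0): Q x + c + A^T lambda = 0.
Primal feasibility: A x = b.

This gives the KKT block system:
  [ Q   A^T ] [ x     ]   [-c ]
  [ A    0  ] [ lambda ] = [ b ]

Solving the linear system:
  x*      = (1.2552, -1.3724, -0.1655)
  lambda* = (-5.3241)
  f(x*)   = 12.7655

x* = (1.2552, -1.3724, -0.1655), lambda* = (-5.3241)


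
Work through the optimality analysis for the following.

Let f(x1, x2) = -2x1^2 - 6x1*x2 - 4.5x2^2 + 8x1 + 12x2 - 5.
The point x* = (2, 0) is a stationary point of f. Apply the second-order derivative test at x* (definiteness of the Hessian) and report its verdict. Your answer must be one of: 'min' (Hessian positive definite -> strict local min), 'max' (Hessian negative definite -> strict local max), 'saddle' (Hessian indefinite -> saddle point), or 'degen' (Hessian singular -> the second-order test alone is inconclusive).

Compute the Hessian H = grad^2 f:
  H = [[-4, -6], [-6, -9]]
Verify stationarity: grad f(x*) = H x* + g = (0, 0).
Eigenvalues of H: -13, 0.
H has a zero eigenvalue (singular; negative semidefinite but not definite), so H is neither positive definite, negative definite, nor indefinite. The second-order test alone is inconclusive -> degen.
(Indeed, f is constant along the null direction of H through x*, so x* is not a strict local extremum.)

degen


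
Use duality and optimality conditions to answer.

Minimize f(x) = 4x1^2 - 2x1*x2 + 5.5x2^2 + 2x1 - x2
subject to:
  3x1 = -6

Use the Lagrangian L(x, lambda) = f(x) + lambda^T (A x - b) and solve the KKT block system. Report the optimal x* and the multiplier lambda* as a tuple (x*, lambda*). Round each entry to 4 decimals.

Form the Lagrangian:
  L(x, lambda) = (1/2) x^T Q x + c^T x + lambda^T (A x - b)
Stationarity (grad_x L = 0): Q x + c + A^T lambda = 0.
Primal feasibility: A x = b.

This gives the KKT block system:
  [ Q   A^T ] [ x     ]   [-c ]
  [ A    0  ] [ lambda ] = [ b ]

Solving the linear system:
  x*      = (-2, -0.2727)
  lambda* = (4.4848)
  f(x*)   = 11.5909

x* = (-2, -0.2727), lambda* = (4.4848)


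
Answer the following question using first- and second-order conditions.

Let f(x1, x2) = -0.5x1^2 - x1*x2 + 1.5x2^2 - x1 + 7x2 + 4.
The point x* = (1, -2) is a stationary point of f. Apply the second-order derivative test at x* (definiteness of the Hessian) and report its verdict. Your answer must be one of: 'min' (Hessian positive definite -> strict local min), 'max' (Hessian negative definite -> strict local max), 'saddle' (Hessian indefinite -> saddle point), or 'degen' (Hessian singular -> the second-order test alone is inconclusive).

Compute the Hessian H = grad^2 f:
  H = [[-1, -1], [-1, 3]]
Verify stationarity: grad f(x*) = H x* + g = (0, 0).
Eigenvalues of H: -1.2361, 3.2361.
Eigenvalues have mixed signs, so H is indefinite -> x* is a saddle point.

saddle


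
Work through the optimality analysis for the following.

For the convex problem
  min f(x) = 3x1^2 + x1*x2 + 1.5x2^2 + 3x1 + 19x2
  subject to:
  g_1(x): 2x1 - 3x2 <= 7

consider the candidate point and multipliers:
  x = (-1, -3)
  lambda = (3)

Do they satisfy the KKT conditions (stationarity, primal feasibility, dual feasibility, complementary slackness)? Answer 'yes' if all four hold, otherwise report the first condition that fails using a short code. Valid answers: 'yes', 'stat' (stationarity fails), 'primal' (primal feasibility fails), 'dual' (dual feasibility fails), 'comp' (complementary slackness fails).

Gradient of f: grad f(x) = Q x + c = (-6, 9)
Constraint values g_i(x) = a_i^T x - b_i:
  g_1((-1, -3)) = 0
Stationarity residual: grad f(x) + sum_i lambda_i a_i = (0, 0)
  -> stationarity OK
Primal feasibility (all g_i <= 0): OK
Dual feasibility (all lambda_i >= 0): OK
Complementary slackness (lambda_i * g_i(x) = 0 for all i): OK

Verdict: yes, KKT holds.

yes


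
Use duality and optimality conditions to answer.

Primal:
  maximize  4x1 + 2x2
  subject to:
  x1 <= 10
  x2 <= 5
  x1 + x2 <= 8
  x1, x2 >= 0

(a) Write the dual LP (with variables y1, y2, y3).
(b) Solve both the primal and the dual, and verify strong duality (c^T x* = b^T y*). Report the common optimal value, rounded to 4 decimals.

The standard primal-dual pair for 'max c^T x s.t. A x <= b, x >= 0' is:
  Dual:  min b^T y  s.t.  A^T y >= c,  y >= 0.

So the dual LP is:
  minimize  10y1 + 5y2 + 8y3
  subject to:
    y1 + y3 >= 4
    y2 + y3 >= 2
    y1, y2, y3 >= 0

Solving the primal: x* = (8, 0).
  primal value c^T x* = 32.
Solving the dual: y* = (0, 0, 4).
  dual value b^T y* = 32.
Strong duality: c^T x* = b^T y*. Confirmed.

32


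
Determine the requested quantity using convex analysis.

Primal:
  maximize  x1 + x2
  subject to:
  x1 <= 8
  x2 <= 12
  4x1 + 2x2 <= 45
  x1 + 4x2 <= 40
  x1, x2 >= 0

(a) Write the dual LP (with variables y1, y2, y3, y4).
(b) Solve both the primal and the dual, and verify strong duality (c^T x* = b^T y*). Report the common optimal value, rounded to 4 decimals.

The standard primal-dual pair for 'max c^T x s.t. A x <= b, x >= 0' is:
  Dual:  min b^T y  s.t.  A^T y >= c,  y >= 0.

So the dual LP is:
  minimize  8y1 + 12y2 + 45y3 + 40y4
  subject to:
    y1 + 4y3 + y4 >= 1
    y2 + 2y3 + 4y4 >= 1
    y1, y2, y3, y4 >= 0

Solving the primal: x* = (7.1429, 8.2143).
  primal value c^T x* = 15.3571.
Solving the dual: y* = (0, 0, 0.2143, 0.1429).
  dual value b^T y* = 15.3571.
Strong duality: c^T x* = b^T y*. Confirmed.

15.3571


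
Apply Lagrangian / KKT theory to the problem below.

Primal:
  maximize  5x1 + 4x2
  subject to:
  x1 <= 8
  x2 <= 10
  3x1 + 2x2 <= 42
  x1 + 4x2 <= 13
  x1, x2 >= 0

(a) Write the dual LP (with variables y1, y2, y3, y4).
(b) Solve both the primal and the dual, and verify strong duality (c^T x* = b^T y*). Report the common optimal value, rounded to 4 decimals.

The standard primal-dual pair for 'max c^T x s.t. A x <= b, x >= 0' is:
  Dual:  min b^T y  s.t.  A^T y >= c,  y >= 0.

So the dual LP is:
  minimize  8y1 + 10y2 + 42y3 + 13y4
  subject to:
    y1 + 3y3 + y4 >= 5
    y2 + 2y3 + 4y4 >= 4
    y1, y2, y3, y4 >= 0

Solving the primal: x* = (8, 1.25).
  primal value c^T x* = 45.
Solving the dual: y* = (4, 0, 0, 1).
  dual value b^T y* = 45.
Strong duality: c^T x* = b^T y*. Confirmed.

45


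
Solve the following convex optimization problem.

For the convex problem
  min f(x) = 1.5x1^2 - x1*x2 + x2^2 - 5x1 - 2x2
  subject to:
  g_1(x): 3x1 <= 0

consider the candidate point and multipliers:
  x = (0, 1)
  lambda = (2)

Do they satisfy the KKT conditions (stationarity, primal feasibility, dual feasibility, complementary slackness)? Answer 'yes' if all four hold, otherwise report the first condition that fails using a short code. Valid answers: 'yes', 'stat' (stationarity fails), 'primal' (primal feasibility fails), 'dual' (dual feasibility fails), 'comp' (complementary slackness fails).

Gradient of f: grad f(x) = Q x + c = (-6, 0)
Constraint values g_i(x) = a_i^T x - b_i:
  g_1((0, 1)) = 0
Stationarity residual: grad f(x) + sum_i lambda_i a_i = (0, 0)
  -> stationarity OK
Primal feasibility (all g_i <= 0): OK
Dual feasibility (all lambda_i >= 0): OK
Complementary slackness (lambda_i * g_i(x) = 0 for all i): OK

Verdict: yes, KKT holds.

yes


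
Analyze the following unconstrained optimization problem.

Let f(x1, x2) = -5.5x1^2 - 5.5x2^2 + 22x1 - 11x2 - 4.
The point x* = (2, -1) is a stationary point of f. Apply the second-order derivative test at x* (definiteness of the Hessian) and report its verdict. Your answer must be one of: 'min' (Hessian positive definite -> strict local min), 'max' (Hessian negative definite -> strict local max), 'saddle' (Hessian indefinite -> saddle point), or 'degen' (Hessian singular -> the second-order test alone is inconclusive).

Compute the Hessian H = grad^2 f:
  H = [[-11, 0], [0, -11]]
Verify stationarity: grad f(x*) = H x* + g = (0, 0).
Eigenvalues of H: -11, -11.
Both eigenvalues < 0, so H is negative definite -> x* is a strict local max.

max


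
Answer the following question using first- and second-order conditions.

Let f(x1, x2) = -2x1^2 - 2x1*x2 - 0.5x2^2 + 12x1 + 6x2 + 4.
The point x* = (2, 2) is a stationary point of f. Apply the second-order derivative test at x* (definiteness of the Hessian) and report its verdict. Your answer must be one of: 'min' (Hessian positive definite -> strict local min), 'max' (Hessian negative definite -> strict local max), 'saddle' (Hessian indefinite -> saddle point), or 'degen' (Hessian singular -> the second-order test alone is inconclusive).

Compute the Hessian H = grad^2 f:
  H = [[-4, -2], [-2, -1]]
Verify stationarity: grad f(x*) = H x* + g = (0, 0).
Eigenvalues of H: -5, 0.
H has a zero eigenvalue (singular; negative semidefinite but not definite), so H is neither positive definite, negative definite, nor indefinite. The second-order test alone is inconclusive -> degen.
(Indeed, f is constant along the null direction of H through x*, so x* is not a strict local extremum.)

degen


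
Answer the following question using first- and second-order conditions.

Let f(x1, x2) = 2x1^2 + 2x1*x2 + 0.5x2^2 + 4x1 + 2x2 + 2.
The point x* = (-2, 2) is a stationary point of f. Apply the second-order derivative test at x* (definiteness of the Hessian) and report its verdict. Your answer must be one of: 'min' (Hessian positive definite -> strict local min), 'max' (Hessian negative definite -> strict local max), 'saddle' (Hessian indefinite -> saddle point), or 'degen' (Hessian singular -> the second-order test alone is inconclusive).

Compute the Hessian H = grad^2 f:
  H = [[4, 2], [2, 1]]
Verify stationarity: grad f(x*) = H x* + g = (0, 0).
Eigenvalues of H: 0, 5.
H has a zero eigenvalue (singular; positive semidefinite but not definite), so H is neither positive definite, negative definite, nor indefinite. The second-order test alone is inconclusive -> degen.
(Indeed, f is constant along the null direction of H through x*, so x* is not a strict local extremum.)

degen


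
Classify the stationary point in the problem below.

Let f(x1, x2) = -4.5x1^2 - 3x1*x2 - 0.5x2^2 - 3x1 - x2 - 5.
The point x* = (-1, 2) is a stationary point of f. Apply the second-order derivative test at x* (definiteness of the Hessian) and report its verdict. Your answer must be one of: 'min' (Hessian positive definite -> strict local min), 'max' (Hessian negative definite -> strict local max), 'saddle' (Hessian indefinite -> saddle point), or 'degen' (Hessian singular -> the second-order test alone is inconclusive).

Compute the Hessian H = grad^2 f:
  H = [[-9, -3], [-3, -1]]
Verify stationarity: grad f(x*) = H x* + g = (0, 0).
Eigenvalues of H: -10, 0.
H has a zero eigenvalue (singular; negative semidefinite but not definite), so H is neither positive definite, negative definite, nor indefinite. The second-order test alone is inconclusive -> degen.
(Indeed, f is constant along the null direction of H through x*, so x* is not a strict local extremum.)

degen


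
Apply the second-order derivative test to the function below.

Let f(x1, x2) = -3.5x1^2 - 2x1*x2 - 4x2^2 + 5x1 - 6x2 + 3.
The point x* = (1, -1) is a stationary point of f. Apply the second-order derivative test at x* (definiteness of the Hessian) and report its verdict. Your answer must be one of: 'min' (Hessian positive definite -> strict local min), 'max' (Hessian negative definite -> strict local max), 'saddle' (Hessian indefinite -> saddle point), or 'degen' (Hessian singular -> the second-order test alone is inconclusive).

Compute the Hessian H = grad^2 f:
  H = [[-7, -2], [-2, -8]]
Verify stationarity: grad f(x*) = H x* + g = (0, 0).
Eigenvalues of H: -9.5616, -5.4384.
Both eigenvalues < 0, so H is negative definite -> x* is a strict local max.

max


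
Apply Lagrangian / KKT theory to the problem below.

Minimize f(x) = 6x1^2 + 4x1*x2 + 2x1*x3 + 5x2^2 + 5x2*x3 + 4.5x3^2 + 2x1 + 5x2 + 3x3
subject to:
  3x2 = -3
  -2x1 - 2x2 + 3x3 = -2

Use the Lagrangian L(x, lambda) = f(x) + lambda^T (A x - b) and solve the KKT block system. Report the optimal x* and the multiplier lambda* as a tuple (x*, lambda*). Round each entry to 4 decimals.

Form the Lagrangian:
  L(x, lambda) = (1/2) x^T Q x + c^T x + lambda^T (A x - b)
Stationarity (grad_x L = 0): Q x + c + A^T lambda = 0.
Primal feasibility: A x = b.

This gives the KKT block system:
  [ Q   A^T ] [ x     ]   [-c ]
  [ A    0  ] [ lambda ] = [ b ]

Solving the linear system:
  x*      = (0.75, -1, -0.8333)
  lambda* = (3.8333, 2.6667)
  f(x*)   = 5.4167

x* = (0.75, -1, -0.8333), lambda* = (3.8333, 2.6667)
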